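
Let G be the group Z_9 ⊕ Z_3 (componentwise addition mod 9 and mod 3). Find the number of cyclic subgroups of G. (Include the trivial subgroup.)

8

Group the elements of G by the cyclic subgroup they generate; each cyclic subgroup of order d accounts for φ(d) elements.
Cyclic subgroups by order — order 1: 1; order 3: 4; order 9: 3.
Total: 8.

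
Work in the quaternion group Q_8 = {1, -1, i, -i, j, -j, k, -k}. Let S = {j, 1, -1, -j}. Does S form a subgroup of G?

Yes

|S| = 4 divides |G| = 8, consistent with Lagrange.
S contains the identity, every element's inverse is in S, and S is closed under ·: it is a subgroup.
In fact S = ⟨j⟩.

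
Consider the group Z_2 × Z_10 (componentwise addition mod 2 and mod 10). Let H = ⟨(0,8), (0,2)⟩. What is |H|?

|⟨(0,8)⟩| = 5 and |⟨(0,2)⟩| = 5, so |H| is a multiple of lcm(5, 5) = 5 and divides |G| = 20.
Closing under the operation: H = {(0,0), (0,2), (0,4), (0,6), (0,8)}, so |H| = 5.

5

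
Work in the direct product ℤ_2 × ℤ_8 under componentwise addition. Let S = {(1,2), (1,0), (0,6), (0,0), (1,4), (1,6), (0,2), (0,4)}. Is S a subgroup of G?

Yes

|S| = 8 divides |G| = 16, consistent with Lagrange.
S contains the identity, every element's inverse is in S, and S is closed under +: it is a subgroup.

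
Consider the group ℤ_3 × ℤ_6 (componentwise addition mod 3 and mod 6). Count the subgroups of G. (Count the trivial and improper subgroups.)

12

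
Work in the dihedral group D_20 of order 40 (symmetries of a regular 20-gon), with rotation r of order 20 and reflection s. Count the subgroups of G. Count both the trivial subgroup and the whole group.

48

|G| = 40, so by Lagrange every subgroup order divides 40. Divisors: 1, 2, 4, 5, 8, 10, 20, 40.
Subgroups by order — order 1: 1; order 2: 21; order 4: 11; order 5: 1; order 8: 5; order 10: 5; order 20: 3; order 40: 1.
Total: 1 + 21 + 11 + 1 + 5 + 5 + 3 + 1 = 48.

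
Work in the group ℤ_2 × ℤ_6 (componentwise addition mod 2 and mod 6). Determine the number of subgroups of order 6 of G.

3

|G| = 12 and 6 | 12, so subgroups of order 6 are possible by Lagrange.
The subgroups of order 6 are: {(0,0), (0,1), (0,2), (0,3), (0,4), (0,5)}; {(0,0), (0,2), (0,4), (1,0), (1,2), (1,4)}; {(0,0), (0,2), (0,4), (1,1), (1,3), (1,5)}.
So G has 3 subgroups of order 6.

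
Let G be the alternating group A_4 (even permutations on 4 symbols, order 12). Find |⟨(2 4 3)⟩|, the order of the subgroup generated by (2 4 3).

Computing powers of (2 4 3): the smallest k with ((2 4 3))^k = e is k = 3.

3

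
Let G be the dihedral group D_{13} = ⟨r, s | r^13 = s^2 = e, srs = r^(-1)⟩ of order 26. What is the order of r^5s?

Computing powers of r^5s: the smallest k with (r^5s)^k = e is k = 2.

2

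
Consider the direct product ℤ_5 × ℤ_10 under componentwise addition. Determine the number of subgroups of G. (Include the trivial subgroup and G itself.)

16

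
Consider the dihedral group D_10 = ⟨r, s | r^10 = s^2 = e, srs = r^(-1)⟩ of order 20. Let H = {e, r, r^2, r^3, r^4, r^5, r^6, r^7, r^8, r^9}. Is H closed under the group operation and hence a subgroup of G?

|H| = 10 divides |G| = 20, consistent with Lagrange.
H contains the identity, every element's inverse is in H, and H is closed under ·: it is a subgroup.
In fact H = ⟨r^9⟩.

Yes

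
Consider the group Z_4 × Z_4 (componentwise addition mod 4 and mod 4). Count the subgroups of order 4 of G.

|G| = 16 and 4 | 16, so subgroups of order 4 are possible by Lagrange.
The subgroups of order 4 are: {(0,0), (0,1), (0,2), (0,3)}; {(0,0), (0,2), (2,0), (2,2)}; {(0,0), (0,2), (2,1), (2,3)}; {(0,0), (1,0), (2,0), (3,0)}; … (7 in all).
So G has 7 subgroups of order 4.

7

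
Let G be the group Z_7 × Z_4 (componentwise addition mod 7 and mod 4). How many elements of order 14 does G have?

An element (a,b) has order lcm(ord(a), ord(b)); count pairs with lcm equal to 14.
Enumerating gives 6 such elements.

6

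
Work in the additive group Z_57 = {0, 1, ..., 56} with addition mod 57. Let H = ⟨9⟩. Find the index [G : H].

3

|⟨9⟩| = 19 and |G| = 57.
By Lagrange, [G : H] = |G|/|H| = 57/19 = 3.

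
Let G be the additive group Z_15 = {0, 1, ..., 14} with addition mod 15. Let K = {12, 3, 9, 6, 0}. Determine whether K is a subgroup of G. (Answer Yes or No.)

Yes

|K| = 5 divides |G| = 15, consistent with Lagrange.
K contains the identity, every element's inverse is in K, and K is closed under +: it is a subgroup.
In fact K = ⟨3⟩.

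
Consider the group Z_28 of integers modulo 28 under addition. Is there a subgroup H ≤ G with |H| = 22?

No

22 does not divide |G| = 28, so by Lagrange no subgroup of order 22 exists.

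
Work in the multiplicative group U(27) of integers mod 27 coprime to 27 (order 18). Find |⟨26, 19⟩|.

|⟨26⟩| = 2 and |⟨19⟩| = 3, so |H| is a multiple of lcm(2, 3) = 6 and divides |G| = 18.
Closing under the operation: H = {1, 8, 10, 17, 19, 26}, so |H| = 6.

6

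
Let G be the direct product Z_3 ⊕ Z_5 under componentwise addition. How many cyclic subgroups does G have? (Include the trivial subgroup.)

Group the elements of G by the cyclic subgroup they generate; each cyclic subgroup of order d accounts for φ(d) elements.
Cyclic subgroups by order — order 1: 1; order 3: 1; order 5: 1; order 15: 1.
Total: 4.

4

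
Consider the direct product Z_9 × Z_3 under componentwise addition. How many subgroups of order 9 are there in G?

|G| = 27 and 9 | 27, so subgroups of order 9 are possible by Lagrange.
The subgroups of order 9 are: {(0,0), (0,1), (0,2), (3,0), (3,1), (3,2), (6,0), (6,1), (6,2)}; {(0,0), (1,0), (2,0), (3,0), (4,0), (5,0), (6,0), (7,0), (8,0)}; {(0,0), (1,1), (2,2), (3,0), (4,1), (5,2), (6,0), (7,1), (8,2)}; {(0,0), (1,2), (2,1), (3,0), (4,2), (5,1), (6,0), (7,2), (8,1)}.
So G has 4 subgroups of order 9.

4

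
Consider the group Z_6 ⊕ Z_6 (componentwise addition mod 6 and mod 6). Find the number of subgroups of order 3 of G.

|G| = 36 and 3 | 36, so subgroups of order 3 are possible by Lagrange.
The subgroups of order 3 are: {(0,0), (0,2), (0,4)}; {(0,0), (2,0), (4,0)}; {(0,0), (2,2), (4,4)}; {(0,0), (2,4), (4,2)}.
So G has 4 subgroups of order 3.

4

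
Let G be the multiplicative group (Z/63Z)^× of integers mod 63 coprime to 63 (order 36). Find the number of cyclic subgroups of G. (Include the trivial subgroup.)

20

Group the elements of G by the cyclic subgroup they generate; each cyclic subgroup of order d accounts for φ(d) elements.
Cyclic subgroups by order — order 1: 1; order 2: 3; order 3: 4; order 6: 12.
Total: 20.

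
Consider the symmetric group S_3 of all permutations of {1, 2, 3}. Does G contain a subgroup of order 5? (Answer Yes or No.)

No

5 does not divide |G| = 6, so by Lagrange no subgroup of order 5 exists.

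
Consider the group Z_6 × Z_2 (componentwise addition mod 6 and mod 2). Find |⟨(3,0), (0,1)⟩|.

4

|⟨(3,0)⟩| = 2 and |⟨(0,1)⟩| = 2, so |H| is a multiple of lcm(2, 2) = 2 and divides |G| = 12.
Closing under the operation: H = {(0,0), (0,1), (3,0), (3,1)}, so |H| = 4.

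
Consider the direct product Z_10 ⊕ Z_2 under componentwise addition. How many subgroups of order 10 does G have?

3

|G| = 20 and 10 | 20, so subgroups of order 10 are possible by Lagrange.
The subgroups of order 10 are: {(0,0), (0,1), (2,0), (2,1), (4,0), (4,1), (6,0), (6,1), (8,0), (8,1)}; {(0,0), (1,0), (2,0), (3,0), (4,0), (5,0), (6,0), (7,0), (8,0), (9,0)}; {(0,0), (1,1), (2,0), (3,1), (4,0), (5,1), (6,0), (7,1), (8,0), (9,1)}.
So G has 3 subgroups of order 10.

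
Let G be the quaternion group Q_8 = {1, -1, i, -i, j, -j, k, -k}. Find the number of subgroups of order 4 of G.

3

|G| = 8 and 4 | 8, so subgroups of order 4 are possible by Lagrange.
The subgroups of order 4 are: {1, -1, i, -i}; {1, -1, j, -j}; {1, -1, k, -k}.
So G has 3 subgroups of order 4.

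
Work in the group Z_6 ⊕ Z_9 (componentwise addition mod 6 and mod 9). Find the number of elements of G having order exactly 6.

An element (a,b) has order lcm(ord(a), ord(b)); count pairs with lcm equal to 6.
Enumerating gives 8 such elements.

8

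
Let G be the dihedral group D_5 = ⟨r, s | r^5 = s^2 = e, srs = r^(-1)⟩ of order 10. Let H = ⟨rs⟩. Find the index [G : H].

5

|⟨rs⟩| = 2 and |G| = 10.
By Lagrange, [G : H] = |G|/|H| = 10/2 = 5.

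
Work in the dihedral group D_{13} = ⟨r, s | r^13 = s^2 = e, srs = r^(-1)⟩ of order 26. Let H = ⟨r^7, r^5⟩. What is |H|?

13

|⟨r^7⟩| = 13 and |⟨r^5⟩| = 13, so |H| is a multiple of lcm(13, 13) = 13 and divides |G| = 26.
Closing under the operation: H = {e, r, r^2, r^3, r^4, r^5, r^6, r^7, r^8, r^9, r^10, r^11, r^12}, so |H| = 13.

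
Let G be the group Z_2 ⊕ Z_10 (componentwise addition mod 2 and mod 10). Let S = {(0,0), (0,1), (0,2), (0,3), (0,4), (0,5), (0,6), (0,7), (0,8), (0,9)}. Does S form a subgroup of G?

|S| = 10 divides |G| = 20, consistent with Lagrange.
S contains the identity, every element's inverse is in S, and S is closed under +: it is a subgroup.
In fact S = ⟨(0,1)⟩.

Yes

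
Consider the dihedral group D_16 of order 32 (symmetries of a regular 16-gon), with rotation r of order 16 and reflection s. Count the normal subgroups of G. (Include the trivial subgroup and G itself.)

8

G has 36 subgroups. Checking conjugation-invariance by order — order 1: 1/1 normal; order 2: 1/17 normal; order 4: 1/9 normal; order 8: 1/5 normal; order 16: 3/3 normal; order 32: 1/1 normal.
Total normal subgroups: 8.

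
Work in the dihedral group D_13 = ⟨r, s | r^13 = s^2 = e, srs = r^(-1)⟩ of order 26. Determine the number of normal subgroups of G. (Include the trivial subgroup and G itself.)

3

G has 16 subgroups. Checking conjugation-invariance by order — order 1: 1/1 normal; order 2: 0/13 normal; order 13: 1/1 normal; order 26: 1/1 normal.
Total normal subgroups: 3.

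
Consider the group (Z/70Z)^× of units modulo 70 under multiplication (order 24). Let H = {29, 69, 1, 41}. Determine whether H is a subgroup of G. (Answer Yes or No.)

|H| = 4 divides |G| = 24, consistent with Lagrange.
H contains the identity, every element's inverse is in H, and H is closed under ·: it is a subgroup.

Yes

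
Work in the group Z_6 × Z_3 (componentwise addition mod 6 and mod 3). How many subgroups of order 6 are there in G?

4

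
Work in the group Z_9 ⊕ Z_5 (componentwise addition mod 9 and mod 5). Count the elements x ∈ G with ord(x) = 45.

24

An element (a,b) has order lcm(ord(a), ord(b)); count pairs with lcm equal to 45.
Enumerating gives 24 such elements.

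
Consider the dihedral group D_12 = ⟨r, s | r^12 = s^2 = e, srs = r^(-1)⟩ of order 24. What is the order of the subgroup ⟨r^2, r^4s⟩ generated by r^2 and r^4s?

12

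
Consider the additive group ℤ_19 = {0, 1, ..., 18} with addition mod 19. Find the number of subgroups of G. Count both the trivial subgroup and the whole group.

A cyclic group of order 19 has exactly one subgroup for each divisor of 19.
Divisors of 19: 1, 19.
So ℤ_19 has 2 subgroups.

2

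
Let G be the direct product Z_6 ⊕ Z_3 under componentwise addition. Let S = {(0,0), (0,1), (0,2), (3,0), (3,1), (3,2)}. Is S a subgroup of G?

Yes

|S| = 6 divides |G| = 18, consistent with Lagrange.
S contains the identity, every element's inverse is in S, and S is closed under +: it is a subgroup.
In fact S = ⟨(3,1)⟩.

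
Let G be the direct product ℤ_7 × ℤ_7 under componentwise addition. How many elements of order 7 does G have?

48

An element (a,b) has order lcm(ord(a), ord(b)); count pairs with lcm equal to 7.
Enumerating gives 48 such elements.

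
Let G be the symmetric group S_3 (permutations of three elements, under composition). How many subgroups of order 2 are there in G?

|G| = 6 and 2 | 6, so subgroups of order 2 are possible by Lagrange.
The subgroups of order 2 are: {e, (1 2)}; {e, (1 3)}; {e, (2 3)}.
So G has 3 subgroups of order 2.

3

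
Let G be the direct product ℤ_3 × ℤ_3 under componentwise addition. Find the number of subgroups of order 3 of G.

|G| = 9 and 3 | 9, so subgroups of order 3 are possible by Lagrange.
The subgroups of order 3 are: {(0,0), (0,1), (0,2)}; {(0,0), (1,0), (2,0)}; {(0,0), (1,1), (2,2)}; {(0,0), (1,2), (2,1)}.
So G has 4 subgroups of order 3.

4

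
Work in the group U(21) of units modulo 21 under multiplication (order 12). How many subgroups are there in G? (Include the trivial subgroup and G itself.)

10

|G| = 12, so by Lagrange every subgroup order divides 12. Divisors: 1, 2, 3, 4, 6, 12.
Subgroups by order — order 1: 1; order 2: 3; order 3: 1; order 4: 1; order 6: 3; order 12: 1.
Total: 1 + 3 + 1 + 1 + 3 + 1 = 10.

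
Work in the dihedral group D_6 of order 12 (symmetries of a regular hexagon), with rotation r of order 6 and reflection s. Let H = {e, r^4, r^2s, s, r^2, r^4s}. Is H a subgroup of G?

|H| = 6 divides |G| = 12, consistent with Lagrange.
H contains the identity, every element's inverse is in H, and H is closed under ·: it is a subgroup.

Yes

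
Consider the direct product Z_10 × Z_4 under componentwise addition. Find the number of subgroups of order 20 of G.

3

|G| = 40 and 20 | 40, so subgroups of order 20 are possible by Lagrange.
The subgroups of order 20 are: {(0,0), (0,1), (0,2), (0,3), (2,0), (2,1), (2,2), (2,3), (4,0), (4,1), (4,2), (4,3), (6,0), (6,1), (6,2), (6,3), (8,0), (8,1), (8,2), (8,3)}; {(0,0), (0,2), (1,0), (1,2), (2,0), (2,2), (3,0), (3,2), (4,0), (4,2), (5,0), (5,2), (6,0), (6,2), (7,0), (7,2), (8,0), (8,2), (9,0), (9,2)}; {(0,0), (0,2), (1,1), (1,3), (2,0), (2,2), (3,1), (3,3), (4,0), (4,2), (5,1), (5,3), (6,0), (6,2), (7,1), (7,3), (8,0), (8,2), (9,1), (9,3)}.
So G has 3 subgroups of order 20.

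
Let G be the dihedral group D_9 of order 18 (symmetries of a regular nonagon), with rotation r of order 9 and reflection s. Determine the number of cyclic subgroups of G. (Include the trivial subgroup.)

12

A cyclic subgroup of order d is generated by each of its φ(d) elements of order d, so the cyclic subgroups of order d number (#elements of order d)/φ(d).
Cyclic subgroups by order — order 1: 1; order 2: 9; order 3: 1; order 9: 1.
Total: 12.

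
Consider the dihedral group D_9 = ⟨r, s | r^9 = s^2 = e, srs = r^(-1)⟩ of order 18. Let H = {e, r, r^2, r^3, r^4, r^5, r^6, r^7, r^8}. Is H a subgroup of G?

|H| = 9 divides |G| = 18, consistent with Lagrange.
H contains the identity, every element's inverse is in H, and H is closed under ·: it is a subgroup.
In fact H = ⟨r^4⟩.

Yes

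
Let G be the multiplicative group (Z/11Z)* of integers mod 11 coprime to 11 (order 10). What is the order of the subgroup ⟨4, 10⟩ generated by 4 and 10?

|⟨4⟩| = 5 and |⟨10⟩| = 2, so |H| is a multiple of lcm(5, 2) = 10 and divides |G| = 10.
Closing {4, 10} under the group operation gives all of G, so |H| = 10.

10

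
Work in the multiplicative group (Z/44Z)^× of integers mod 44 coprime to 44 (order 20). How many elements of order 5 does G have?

4

The elements of order 5 are: 5, 9, 25, 37.
That's 4.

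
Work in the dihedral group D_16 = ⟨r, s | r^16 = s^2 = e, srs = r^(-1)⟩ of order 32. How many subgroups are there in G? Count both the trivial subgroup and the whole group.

36

|G| = 32, so by Lagrange every subgroup order divides 32. Divisors: 1, 2, 4, 8, 16, 32.
Subgroups by order — order 1: 1; order 2: 17; order 4: 9; order 8: 5; order 16: 3; order 32: 1.
Total: 1 + 17 + 9 + 5 + 3 + 1 = 36.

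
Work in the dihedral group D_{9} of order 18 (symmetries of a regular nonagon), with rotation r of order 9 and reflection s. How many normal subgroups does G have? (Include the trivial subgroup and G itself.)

G has 16 subgroups. Checking conjugation-invariance by order — order 1: 1/1 normal; order 2: 0/9 normal; order 3: 1/1 normal; order 6: 0/3 normal; order 9: 1/1 normal; order 18: 1/1 normal.
Total normal subgroups: 4.

4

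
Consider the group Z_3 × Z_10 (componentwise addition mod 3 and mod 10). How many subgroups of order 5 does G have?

|G| = 30 and 5 | 30, so subgroups of order 5 are possible by Lagrange.
The subgroups of order 5 are: {(0,0), (0,2), (0,4), (0,6), (0,8)}.
So G has 1 subgroup of order 5.

1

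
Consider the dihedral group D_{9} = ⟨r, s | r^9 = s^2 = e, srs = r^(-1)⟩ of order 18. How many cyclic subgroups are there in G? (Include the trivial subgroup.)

A cyclic subgroup of order d is generated by each of its φ(d) elements of order d, so the cyclic subgroups of order d number (#elements of order d)/φ(d).
Cyclic subgroups by order — order 1: 1; order 2: 9; order 3: 1; order 9: 1.
Total: 12.

12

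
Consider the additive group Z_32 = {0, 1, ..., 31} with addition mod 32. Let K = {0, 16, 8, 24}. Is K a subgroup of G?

Yes

|K| = 4 divides |G| = 32, consistent with Lagrange.
K contains the identity, every element's inverse is in K, and K is closed under +: it is a subgroup.
In fact K = ⟨8⟩.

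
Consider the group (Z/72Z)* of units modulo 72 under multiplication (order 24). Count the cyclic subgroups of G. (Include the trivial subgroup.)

16

Each element a generates a cyclic subgroup ⟨a⟩; distinct elements may generate the same one (a cyclic group of order d has φ(d) generators).
Cyclic subgroups by order — order 1: 1; order 2: 7; order 3: 1; order 6: 7.
Total: 16.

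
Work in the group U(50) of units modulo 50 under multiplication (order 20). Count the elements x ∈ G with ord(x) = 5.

4

The elements of order 5 are: 11, 21, 31, 41.
That's 4.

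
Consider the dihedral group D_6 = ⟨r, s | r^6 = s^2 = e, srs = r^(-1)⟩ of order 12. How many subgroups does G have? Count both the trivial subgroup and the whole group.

|G| = 12, so by Lagrange every subgroup order divides 12. Divisors: 1, 2, 3, 4, 6, 12.
Subgroups by order — order 1: 1; order 2: 7; order 3: 1; order 4: 3; order 6: 3; order 12: 1.
Total: 1 + 7 + 1 + 3 + 3 + 1 = 16.

16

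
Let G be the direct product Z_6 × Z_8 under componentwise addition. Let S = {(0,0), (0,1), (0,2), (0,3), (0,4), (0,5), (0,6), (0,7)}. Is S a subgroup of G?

Yes

|S| = 8 divides |G| = 48, consistent with Lagrange.
S contains the identity, every element's inverse is in S, and S is closed under +: it is a subgroup.
In fact S = ⟨(0,1)⟩.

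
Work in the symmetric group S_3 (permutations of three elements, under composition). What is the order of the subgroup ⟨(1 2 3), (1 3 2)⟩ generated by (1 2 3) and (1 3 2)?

3

|⟨(1 2 3)⟩| = 3 and |⟨(1 3 2)⟩| = 3, so |H| is a multiple of lcm(3, 3) = 3 and divides |G| = 6.
Closing under the operation: H = {e, (1 2 3), (1 3 2)}, so |H| = 3.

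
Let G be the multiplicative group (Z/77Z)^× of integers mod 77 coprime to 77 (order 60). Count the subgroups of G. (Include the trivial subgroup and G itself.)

|G| = 60, so by Lagrange every subgroup order divides 60. Divisors: 1, 2, 3, 4, 5, 6, 10, 12, 15, 20, 30, 60.
Subgroups by order — order 1: 1; order 2: 3; order 3: 1; order 4: 1; order 5: 1; order 6: 3; order 10: 3; order 12: 1; order 15: 1; order 20: 1; order 30: 3; order 60: 1.
Total: 1 + 3 + 1 + 1 + 1 + 3 + 3 + 1 + 1 + 1 + 3 + 1 = 20.

20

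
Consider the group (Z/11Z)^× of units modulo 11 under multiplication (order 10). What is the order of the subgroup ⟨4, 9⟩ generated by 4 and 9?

5

|⟨4⟩| = 5 and |⟨9⟩| = 5, so |H| is a multiple of lcm(5, 5) = 5 and divides |G| = 10.
Closing under the operation: H = {1, 3, 4, 5, 9}, so |H| = 5.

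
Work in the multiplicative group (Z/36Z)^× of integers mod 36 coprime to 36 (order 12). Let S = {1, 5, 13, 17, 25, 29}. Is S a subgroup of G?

Yes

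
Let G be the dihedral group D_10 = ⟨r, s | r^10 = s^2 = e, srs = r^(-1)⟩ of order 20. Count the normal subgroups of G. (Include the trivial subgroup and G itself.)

7

G has 22 subgroups. Checking conjugation-invariance by order — order 1: 1/1 normal; order 2: 1/11 normal; order 4: 0/5 normal; order 5: 1/1 normal; order 10: 3/3 normal; order 20: 1/1 normal.
Total normal subgroups: 7.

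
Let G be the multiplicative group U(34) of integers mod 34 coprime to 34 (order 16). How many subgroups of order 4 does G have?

1

|G| = 16 and 4 | 16, so subgroups of order 4 are possible by Lagrange.
The subgroups of order 4 are: {1, 13, 21, 33}.
So G has 1 subgroup of order 4.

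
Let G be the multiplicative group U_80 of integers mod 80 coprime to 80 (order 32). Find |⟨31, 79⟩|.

|⟨31⟩| = 2 and |⟨79⟩| = 2, so |H| is a multiple of lcm(2, 2) = 2 and divides |G| = 32.
Closing under the operation: H = {1, 31, 49, 79}, so |H| = 4.

4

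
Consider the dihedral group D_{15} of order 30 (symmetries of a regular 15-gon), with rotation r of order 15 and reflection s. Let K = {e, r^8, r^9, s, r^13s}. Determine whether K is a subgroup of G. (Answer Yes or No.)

No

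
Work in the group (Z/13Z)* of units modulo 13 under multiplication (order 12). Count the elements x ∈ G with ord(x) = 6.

The elements of order 6 are: 4, 10.
That's 2.

2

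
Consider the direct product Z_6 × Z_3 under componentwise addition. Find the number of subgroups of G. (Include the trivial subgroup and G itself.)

|G| = 18, so by Lagrange every subgroup order divides 18. Divisors: 1, 2, 3, 6, 9, 18.
Subgroups by order — order 1: 1; order 2: 1; order 3: 4; order 6: 4; order 9: 1; order 18: 1.
Total: 1 + 1 + 4 + 4 + 1 + 1 = 12.

12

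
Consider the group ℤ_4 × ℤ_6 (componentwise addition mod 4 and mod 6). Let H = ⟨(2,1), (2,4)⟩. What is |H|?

12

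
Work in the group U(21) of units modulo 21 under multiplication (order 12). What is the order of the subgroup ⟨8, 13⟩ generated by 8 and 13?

4

|⟨8⟩| = 2 and |⟨13⟩| = 2, so |H| is a multiple of lcm(2, 2) = 2 and divides |G| = 12.
Closing under the operation: H = {1, 8, 13, 20}, so |H| = 4.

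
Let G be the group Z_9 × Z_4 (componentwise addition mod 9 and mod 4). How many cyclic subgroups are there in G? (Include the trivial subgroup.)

9

A cyclic subgroup of order d is generated by each of its φ(d) elements of order d, so the cyclic subgroups of order d number (#elements of order d)/φ(d).
Cyclic subgroups by order — order 1: 1; order 2: 1; order 3: 1; order 4: 1; order 6: 1; order 9: 1; order 12: 1; order 18: 1; order 36: 1.
Total: 9.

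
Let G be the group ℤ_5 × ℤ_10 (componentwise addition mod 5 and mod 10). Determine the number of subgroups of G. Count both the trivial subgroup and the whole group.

16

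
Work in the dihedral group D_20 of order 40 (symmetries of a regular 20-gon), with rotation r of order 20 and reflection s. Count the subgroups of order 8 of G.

|G| = 40 and 8 | 40, so subgroups of order 8 are possible by Lagrange.
The subgroups of order 8 are: {e, r^5, r^10, r^15, s, r^5s, r^10s, r^15s}; {e, r^5, r^10, r^15, rs, r^6s, r^11s, r^16s}; {e, r^5, r^10, r^15, r^2s, r^7s, r^12s, r^17s}; {e, r^5, r^10, r^15, r^3s, r^8s, r^13s, r^18s}; … (5 in all).
So G has 5 subgroups of order 8.

5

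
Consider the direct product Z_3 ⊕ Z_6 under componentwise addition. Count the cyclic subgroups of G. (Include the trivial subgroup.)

10

Each element a generates a cyclic subgroup ⟨a⟩; distinct elements may generate the same one (a cyclic group of order d has φ(d) generators).
Cyclic subgroups by order — order 1: 1; order 2: 1; order 3: 4; order 6: 4.
Total: 10.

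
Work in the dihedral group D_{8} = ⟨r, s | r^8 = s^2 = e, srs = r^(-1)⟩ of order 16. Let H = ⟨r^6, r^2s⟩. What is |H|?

8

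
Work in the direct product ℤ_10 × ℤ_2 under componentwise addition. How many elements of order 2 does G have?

3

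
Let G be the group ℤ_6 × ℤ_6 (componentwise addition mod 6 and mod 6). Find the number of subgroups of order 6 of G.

12

|G| = 36 and 6 | 36, so subgroups of order 6 are possible by Lagrange.
The subgroups of order 6 are: {(0,0), (0,1), (0,2), (0,3), (0,4), (0,5)}; {(0,0), (0,2), (0,4), (3,0), (3,2), (3,4)}; {(0,0), (0,2), (0,4), (3,1), (3,3), (3,5)}; {(0,0), (0,3), (2,0), (2,3), (4,0), (4,3)}; … (12 in all).
So G has 12 subgroups of order 6.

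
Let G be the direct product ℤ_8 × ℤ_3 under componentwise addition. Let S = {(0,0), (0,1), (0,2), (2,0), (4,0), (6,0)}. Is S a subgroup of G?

Closure fails: (0,1) + (6,0) = (6,1) ∉ S. So S is not a subgroup.

No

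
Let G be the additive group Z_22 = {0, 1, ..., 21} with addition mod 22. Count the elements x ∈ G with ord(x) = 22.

In a cyclic group of order 22, the number of elements of order d (for d | 22) is φ(d).
φ(22) = 10.

10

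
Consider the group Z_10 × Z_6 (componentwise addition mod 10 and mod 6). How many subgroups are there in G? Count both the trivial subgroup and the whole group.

20

|G| = 60, so by Lagrange every subgroup order divides 60. Divisors: 1, 2, 3, 4, 5, 6, 10, 12, 15, 20, 30, 60.
Subgroups by order — order 1: 1; order 2: 3; order 3: 1; order 4: 1; order 5: 1; order 6: 3; order 10: 3; order 12: 1; order 15: 1; order 20: 1; order 30: 3; order 60: 1.
Total: 1 + 3 + 1 + 1 + 1 + 3 + 3 + 1 + 1 + 1 + 3 + 1 = 20.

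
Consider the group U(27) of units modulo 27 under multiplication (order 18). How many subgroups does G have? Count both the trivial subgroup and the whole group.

6

|G| = 18, so by Lagrange every subgroup order divides 18. Divisors: 1, 2, 3, 6, 9, 18.
Subgroups by order — order 1: 1; order 2: 1; order 3: 1; order 6: 1; order 9: 1; order 18: 1.
Total: 1 + 1 + 1 + 1 + 1 + 1 = 6.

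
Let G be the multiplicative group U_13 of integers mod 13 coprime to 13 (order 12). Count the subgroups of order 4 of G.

1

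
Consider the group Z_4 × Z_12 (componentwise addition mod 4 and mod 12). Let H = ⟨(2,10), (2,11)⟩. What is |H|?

24

|⟨(2,10)⟩| = 6 and |⟨(2,11)⟩| = 12, so |H| is a multiple of lcm(6, 12) = 12 and divides |G| = 48.
Closing under the operation: H = {(0,0), (0,1), (0,2), (0,3), (0,4), (0,5), (0,6), (0,7), (0,8), (0,9), (0,10), (0,11), (2,0), (2,1), (2,2), (2,3), (2,4), (2,5), (2,6), (2,7), (2,8), (2,9), (2,10), (2,11)}, so |H| = 24.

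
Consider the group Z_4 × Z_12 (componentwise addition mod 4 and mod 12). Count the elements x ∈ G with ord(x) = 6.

An element (a,b) has order lcm(ord(a), ord(b)); count pairs with lcm equal to 6.
Enumerating gives 6 such elements.

6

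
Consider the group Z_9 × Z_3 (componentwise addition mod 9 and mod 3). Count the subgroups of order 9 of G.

4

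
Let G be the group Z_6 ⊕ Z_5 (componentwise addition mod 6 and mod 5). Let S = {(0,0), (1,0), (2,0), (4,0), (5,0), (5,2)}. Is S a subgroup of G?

No

(5,2) ∈ S but its inverse (1,3) ∉ S, so S is not a subgroup.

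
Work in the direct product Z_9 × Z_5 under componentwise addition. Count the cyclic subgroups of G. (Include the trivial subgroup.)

6

A cyclic subgroup of order d is generated by each of its φ(d) elements of order d, so the cyclic subgroups of order d number (#elements of order d)/φ(d).
Cyclic subgroups by order — order 1: 1; order 3: 1; order 5: 1; order 9: 1; order 15: 1; order 45: 1.
Total: 6.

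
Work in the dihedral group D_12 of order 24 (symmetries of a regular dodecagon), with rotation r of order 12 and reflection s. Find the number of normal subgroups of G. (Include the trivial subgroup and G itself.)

9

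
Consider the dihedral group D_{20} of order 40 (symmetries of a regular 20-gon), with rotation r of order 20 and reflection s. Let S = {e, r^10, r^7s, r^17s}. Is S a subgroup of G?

|S| = 4 divides |G| = 40, consistent with Lagrange.
S contains the identity, every element's inverse is in S, and S is closed under ·: it is a subgroup.

Yes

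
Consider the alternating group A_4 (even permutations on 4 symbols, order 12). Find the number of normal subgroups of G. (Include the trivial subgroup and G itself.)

G has 10 subgroups. Checking conjugation-invariance by order — order 1: 1/1 normal; order 2: 0/3 normal; order 3: 0/4 normal; order 4: 1/1 normal; order 12: 1/1 normal.
Total normal subgroups: 3.

3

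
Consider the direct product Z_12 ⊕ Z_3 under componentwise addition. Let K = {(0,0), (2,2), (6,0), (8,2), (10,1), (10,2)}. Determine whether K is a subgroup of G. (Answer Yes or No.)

(8,2) ∈ K but its inverse (4,1) ∉ K, so K is not a subgroup.

No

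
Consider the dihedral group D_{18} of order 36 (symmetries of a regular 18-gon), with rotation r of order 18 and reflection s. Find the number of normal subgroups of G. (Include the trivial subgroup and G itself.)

9

G has 45 subgroups. Checking conjugation-invariance by order — order 1: 1/1 normal; order 2: 1/19 normal; order 3: 1/1 normal; order 4: 0/9 normal; order 6: 1/7 normal; order 9: 1/1 normal; order 12: 0/3 normal; order 18: 3/3 normal; order 36: 1/1 normal.
Total normal subgroups: 9.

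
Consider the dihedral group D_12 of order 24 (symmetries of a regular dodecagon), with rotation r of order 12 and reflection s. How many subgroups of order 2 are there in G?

13

|G| = 24 and 2 | 24, so subgroups of order 2 are possible by Lagrange.
The subgroups of order 2 are: {e, r^10s}; {e, r^11s}; {e, r^2s}; {e, r^3s}; … (13 in all).
So G has 13 subgroups of order 2.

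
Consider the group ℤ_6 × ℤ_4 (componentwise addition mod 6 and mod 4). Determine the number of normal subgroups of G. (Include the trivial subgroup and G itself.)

16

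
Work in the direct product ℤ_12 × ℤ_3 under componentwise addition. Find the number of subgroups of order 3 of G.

4

|G| = 36 and 3 | 36, so subgroups of order 3 are possible by Lagrange.
The subgroups of order 3 are: {(0,0), (0,1), (0,2)}; {(0,0), (4,0), (8,0)}; {(0,0), (4,1), (8,2)}; {(0,0), (4,2), (8,1)}.
So G has 4 subgroups of order 3.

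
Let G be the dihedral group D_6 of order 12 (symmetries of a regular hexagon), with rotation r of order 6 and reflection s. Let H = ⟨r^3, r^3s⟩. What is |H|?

|⟨r^3⟩| = 2 and |⟨r^3s⟩| = 2, so |H| is a multiple of lcm(2, 2) = 2 and divides |G| = 12.
Closing under the operation: H = {e, r^3, s, r^3s}, so |H| = 4.

4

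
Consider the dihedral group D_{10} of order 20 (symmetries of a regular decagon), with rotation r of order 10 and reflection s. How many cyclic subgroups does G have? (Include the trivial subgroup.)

14

A cyclic subgroup of order d is generated by each of its φ(d) elements of order d, so the cyclic subgroups of order d number (#elements of order d)/φ(d).
Cyclic subgroups by order — order 1: 1; order 2: 11; order 5: 1; order 10: 1.
Total: 14.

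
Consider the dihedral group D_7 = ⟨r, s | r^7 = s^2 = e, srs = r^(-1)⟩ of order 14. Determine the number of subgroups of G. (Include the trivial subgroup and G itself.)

|G| = 14, so by Lagrange every subgroup order divides 14. Divisors: 1, 2, 7, 14.
Subgroups by order — order 1: 1; order 2: 7; order 7: 1; order 14: 1.
Total: 1 + 7 + 1 + 1 = 10.

10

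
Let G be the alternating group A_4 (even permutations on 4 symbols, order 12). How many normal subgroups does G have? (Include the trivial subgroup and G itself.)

G has 10 subgroups. Checking conjugation-invariance by order — order 1: 1/1 normal; order 2: 0/3 normal; order 3: 0/4 normal; order 4: 1/1 normal; order 12: 1/1 normal.
Total normal subgroups: 3.

3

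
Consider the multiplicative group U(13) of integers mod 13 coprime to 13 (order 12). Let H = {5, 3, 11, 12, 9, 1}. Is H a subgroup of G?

No

5 ∈ H but its inverse 8 ∉ H, so H is not a subgroup.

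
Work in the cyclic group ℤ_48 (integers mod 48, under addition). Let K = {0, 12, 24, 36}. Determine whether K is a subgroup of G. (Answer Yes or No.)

Yes

|K| = 4 divides |G| = 48, consistent with Lagrange.
K contains the identity, every element's inverse is in K, and K is closed under +: it is a subgroup.
In fact K = ⟨12⟩.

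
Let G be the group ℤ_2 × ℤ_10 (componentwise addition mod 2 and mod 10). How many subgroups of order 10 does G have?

|G| = 20 and 10 | 20, so subgroups of order 10 are possible by Lagrange.
The subgroups of order 10 are: {(0,0), (0,1), (0,2), (0,3), (0,4), (0,5), (0,6), (0,7), (0,8), (0,9)}; {(0,0), (0,2), (0,4), (0,6), (0,8), (1,0), (1,2), (1,4), (1,6), (1,8)}; {(0,0), (0,2), (0,4), (0,6), (0,8), (1,1), (1,3), (1,5), (1,7), (1,9)}.
So G has 3 subgroups of order 10.

3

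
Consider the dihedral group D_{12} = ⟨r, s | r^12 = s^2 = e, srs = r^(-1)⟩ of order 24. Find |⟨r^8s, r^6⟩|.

|⟨r^8s⟩| = 2 and |⟨r^6⟩| = 2, so |H| is a multiple of lcm(2, 2) = 2 and divides |G| = 24.
Closing under the operation: H = {e, r^6, r^2s, r^8s}, so |H| = 4.

4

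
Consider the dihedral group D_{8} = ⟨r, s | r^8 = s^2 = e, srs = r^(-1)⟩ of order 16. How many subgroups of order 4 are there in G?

5

|G| = 16 and 4 | 16, so subgroups of order 4 are possible by Lagrange.
The subgroups of order 4 are: {e, r^2, r^4, r^6}; {e, r^4, r^2s, r^6s}; {e, r^4, r^3s, r^7s}; {e, r^4, s, r^4s}; … (5 in all).
So G has 5 subgroups of order 4.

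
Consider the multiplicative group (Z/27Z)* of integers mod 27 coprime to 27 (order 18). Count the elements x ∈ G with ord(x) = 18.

6

The elements of order 18 are: 2, 5, 11, 14, 20, 23.
That's 6.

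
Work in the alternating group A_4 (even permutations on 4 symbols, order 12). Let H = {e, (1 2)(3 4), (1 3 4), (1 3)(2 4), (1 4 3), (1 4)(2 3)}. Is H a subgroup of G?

No

Closure fails: (1 4 3) ∘ (1 2)(3 4) = (1 2 4) ∉ H. So H is not a subgroup.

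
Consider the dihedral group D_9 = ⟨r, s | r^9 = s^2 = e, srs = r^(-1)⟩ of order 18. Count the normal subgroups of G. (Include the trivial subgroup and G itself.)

G has 16 subgroups. Checking conjugation-invariance by order — order 1: 1/1 normal; order 2: 0/9 normal; order 3: 1/1 normal; order 6: 0/3 normal; order 9: 1/1 normal; order 18: 1/1 normal.
Total normal subgroups: 4.

4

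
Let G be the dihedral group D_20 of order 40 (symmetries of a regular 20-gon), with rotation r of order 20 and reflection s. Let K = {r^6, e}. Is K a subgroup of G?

r^6 ∈ K but its inverse r^14 ∉ K, so K is not a subgroup.

No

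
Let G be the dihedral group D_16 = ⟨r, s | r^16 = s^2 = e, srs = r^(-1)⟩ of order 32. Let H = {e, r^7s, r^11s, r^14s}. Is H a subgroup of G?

No

Closure fails: r^11s · r^7s = r^4 ∉ H. So H is not a subgroup.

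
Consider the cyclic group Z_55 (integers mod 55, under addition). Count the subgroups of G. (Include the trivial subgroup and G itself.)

4

A cyclic group of order 55 has exactly one subgroup for each divisor of 55.
Divisors of 55: 1, 5, 11, 55.
So Z_55 has 4 subgroups.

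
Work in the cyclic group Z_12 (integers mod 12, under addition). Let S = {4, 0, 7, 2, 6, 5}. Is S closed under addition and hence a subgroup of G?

2 ∈ S but its inverse 10 ∉ S, so S is not a subgroup.

No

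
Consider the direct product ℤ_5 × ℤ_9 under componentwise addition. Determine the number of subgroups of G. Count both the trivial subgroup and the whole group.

6

|G| = 45, so by Lagrange every subgroup order divides 45. Divisors: 1, 3, 5, 9, 15, 45.
Subgroups by order — order 1: 1; order 3: 1; order 5: 1; order 9: 1; order 15: 1; order 45: 1.
Total: 1 + 1 + 1 + 1 + 1 + 1 = 6.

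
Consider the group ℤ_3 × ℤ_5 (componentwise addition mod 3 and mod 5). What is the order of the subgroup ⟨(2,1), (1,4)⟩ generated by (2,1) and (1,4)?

|⟨(2,1)⟩| = 15 and |⟨(1,4)⟩| = 15, so |H| is a multiple of lcm(15, 15) = 15 and divides |G| = 15.
Closing {(2,1), (1,4)} under the group operation gives all of G, so |H| = 15.

15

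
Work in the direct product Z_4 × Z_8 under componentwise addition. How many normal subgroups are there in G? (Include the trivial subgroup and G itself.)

G is abelian, so every subgroup is normal.
G has 22 subgroups in total, hence 22 normal subgroups.

22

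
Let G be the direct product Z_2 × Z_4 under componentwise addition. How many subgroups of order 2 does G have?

|G| = 8 and 2 | 8, so subgroups of order 2 are possible by Lagrange.
The subgroups of order 2 are: {(0,0), (0,2)}; {(0,0), (1,0)}; {(0,0), (1,2)}.
So G has 3 subgroups of order 2.

3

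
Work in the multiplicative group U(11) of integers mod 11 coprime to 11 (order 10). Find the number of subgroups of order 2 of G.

|G| = 10 and 2 | 10, so subgroups of order 2 are possible by Lagrange.
The subgroups of order 2 are: {1, 10}.
So G has 1 subgroup of order 2.

1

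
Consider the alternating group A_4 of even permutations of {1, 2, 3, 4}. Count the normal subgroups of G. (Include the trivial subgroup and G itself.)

3

G has 10 subgroups. Checking conjugation-invariance by order — order 1: 1/1 normal; order 2: 0/3 normal; order 3: 0/4 normal; order 4: 1/1 normal; order 12: 1/1 normal.
Total normal subgroups: 3.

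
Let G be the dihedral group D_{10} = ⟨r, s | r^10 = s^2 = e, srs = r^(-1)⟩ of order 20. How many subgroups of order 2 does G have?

11

|G| = 20 and 2 | 20, so subgroups of order 2 are possible by Lagrange.
The subgroups of order 2 are: {e, r^2s}; {e, r^3s}; {e, r^4s}; {e, r^5}; … (11 in all).
So G has 11 subgroups of order 2.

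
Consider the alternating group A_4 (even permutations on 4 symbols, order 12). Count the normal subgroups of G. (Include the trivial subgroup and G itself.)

3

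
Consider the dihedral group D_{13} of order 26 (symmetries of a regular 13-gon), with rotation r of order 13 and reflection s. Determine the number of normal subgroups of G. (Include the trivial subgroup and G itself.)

3

G has 16 subgroups. Checking conjugation-invariance by order — order 1: 1/1 normal; order 2: 0/13 normal; order 13: 1/1 normal; order 26: 1/1 normal.
Total normal subgroups: 3.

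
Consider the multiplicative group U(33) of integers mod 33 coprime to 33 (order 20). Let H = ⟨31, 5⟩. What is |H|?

|⟨31⟩| = 5 and |⟨5⟩| = 10, so |H| is a multiple of lcm(5, 10) = 10 and divides |G| = 20.
Closing under the operation: H = {1, 4, 5, 14, 16, 20, 23, 25, 26, 31}, so |H| = 10.

10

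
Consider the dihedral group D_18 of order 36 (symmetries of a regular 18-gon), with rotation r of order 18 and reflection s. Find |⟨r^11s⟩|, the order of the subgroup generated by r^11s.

Computing powers of r^11s: the smallest k with (r^11s)^k = e is k = 2.

2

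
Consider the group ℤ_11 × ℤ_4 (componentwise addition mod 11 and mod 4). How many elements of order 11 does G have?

10

An element (a,b) has order lcm(ord(a), ord(b)); count pairs with lcm equal to 11.
Enumerating gives 10 such elements.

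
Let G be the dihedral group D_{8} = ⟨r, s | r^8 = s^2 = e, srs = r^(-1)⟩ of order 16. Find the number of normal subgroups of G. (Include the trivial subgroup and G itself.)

7

G has 19 subgroups. Checking conjugation-invariance by order — order 1: 1/1 normal; order 2: 1/9 normal; order 4: 1/5 normal; order 8: 3/3 normal; order 16: 1/1 normal.
Total normal subgroups: 7.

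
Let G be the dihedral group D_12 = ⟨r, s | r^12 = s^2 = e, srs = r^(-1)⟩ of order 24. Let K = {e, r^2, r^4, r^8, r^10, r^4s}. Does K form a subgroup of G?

Closure fails: r^4 · r^4s = r^8s ∉ K. So K is not a subgroup.

No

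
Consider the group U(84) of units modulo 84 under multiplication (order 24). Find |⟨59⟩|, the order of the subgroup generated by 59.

Compute successive powers of 59 mod 84: 59, 37, 83, 25, 47, 1; 59^6 ≡ 1 (mod 84).
So |⟨59⟩| = 6.

6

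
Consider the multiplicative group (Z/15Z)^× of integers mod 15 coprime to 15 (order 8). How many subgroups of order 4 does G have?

3

|G| = 8 and 4 | 8, so subgroups of order 4 are possible by Lagrange.
The subgroups of order 4 are: {1, 4, 11, 14}; {1, 4, 7, 13}; {1, 2, 4, 8}.
So G has 3 subgroups of order 4.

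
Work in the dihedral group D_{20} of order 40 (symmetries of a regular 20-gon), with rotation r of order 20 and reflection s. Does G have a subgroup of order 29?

29 does not divide |G| = 40, so by Lagrange no subgroup of order 29 exists.

No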